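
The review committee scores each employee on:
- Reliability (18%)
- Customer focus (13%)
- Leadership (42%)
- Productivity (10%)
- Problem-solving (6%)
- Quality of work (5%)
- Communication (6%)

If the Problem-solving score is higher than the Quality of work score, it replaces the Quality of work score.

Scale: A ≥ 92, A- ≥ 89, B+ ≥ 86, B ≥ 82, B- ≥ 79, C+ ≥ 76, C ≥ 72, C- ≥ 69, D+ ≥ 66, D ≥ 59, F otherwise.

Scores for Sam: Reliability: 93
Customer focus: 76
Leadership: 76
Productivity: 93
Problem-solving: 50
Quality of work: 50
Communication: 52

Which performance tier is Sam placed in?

Problem-solving (50) ≤ Quality of work (50), so Quality of work stays at 50.
Weighted total:
  Reliability 93 × 0.18 = 16.74
  Customer focus 76 × 0.13 = 9.88
  Leadership 76 × 0.42 = 31.92
  Productivity 93 × 0.1 = 9.3
  Problem-solving 50 × 0.06 = 3
  Quality of work 50 × 0.05 = 2.5
  Communication 52 × 0.06 = 3.12
Sum = 76.46
76.46 is ≥ 76 and < 79 → C+

C+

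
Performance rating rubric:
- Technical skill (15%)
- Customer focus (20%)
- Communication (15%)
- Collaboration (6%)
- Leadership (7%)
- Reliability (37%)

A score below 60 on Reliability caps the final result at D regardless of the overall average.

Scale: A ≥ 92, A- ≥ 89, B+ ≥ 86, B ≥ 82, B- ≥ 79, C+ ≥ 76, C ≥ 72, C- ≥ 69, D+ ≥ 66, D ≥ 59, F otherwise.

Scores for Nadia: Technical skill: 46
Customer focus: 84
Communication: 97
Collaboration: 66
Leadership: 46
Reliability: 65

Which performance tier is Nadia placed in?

Reliability score 65 ≥ 60: minimum met.
Weighted total:
  Technical skill 46 × 0.15 = 6.9
  Customer focus 84 × 0.2 = 16.8
  Communication 97 × 0.15 = 14.55
  Collaboration 66 × 0.06 = 3.96
  Leadership 46 × 0.07 = 3.22
  Reliability 65 × 0.37 = 24.05
Sum = 69.48
69.48 is ≥ 69 and < 72 → C-

C-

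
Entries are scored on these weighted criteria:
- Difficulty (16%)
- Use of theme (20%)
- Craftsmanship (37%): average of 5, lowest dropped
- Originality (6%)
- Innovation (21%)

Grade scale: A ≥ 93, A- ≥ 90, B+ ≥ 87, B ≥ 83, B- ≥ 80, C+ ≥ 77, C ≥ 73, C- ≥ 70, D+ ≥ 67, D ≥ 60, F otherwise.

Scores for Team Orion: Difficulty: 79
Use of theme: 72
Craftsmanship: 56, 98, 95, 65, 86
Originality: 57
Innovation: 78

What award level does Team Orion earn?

Craftsmanship: drop 56 → average of remaining 4 = 344/4 = 86
Weighted total:
  Difficulty 79 × 0.16 = 12.64
  Use of theme 72 × 0.2 = 14.4
  Craftsmanship 86 × 0.37 = 31.82
  Originality 57 × 0.06 = 3.42
  Innovation 78 × 0.21 = 16.38
Sum = 78.66
78.66 is ≥ 77 and < 80 → C+

C+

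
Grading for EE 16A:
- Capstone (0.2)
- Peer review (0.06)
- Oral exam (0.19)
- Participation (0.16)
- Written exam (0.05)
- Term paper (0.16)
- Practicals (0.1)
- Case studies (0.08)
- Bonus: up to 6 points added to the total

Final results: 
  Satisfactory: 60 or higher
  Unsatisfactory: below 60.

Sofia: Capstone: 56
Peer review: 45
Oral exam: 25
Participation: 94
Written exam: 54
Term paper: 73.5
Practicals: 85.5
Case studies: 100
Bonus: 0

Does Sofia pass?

Weighted total:
  Capstone 56 × 0.2 = 11.2
  Peer review 45 × 0.06 = 2.7
  Oral exam 25 × 0.19 = 4.75
  Participation 94 × 0.16 = 15.04
  Written exam 54 × 0.05 = 2.7
  Term paper 73.5 × 0.16 = 11.76
  Practicals 85.5 × 0.1 = 8.55
  Case studies 100 × 0.08 = 8
Sum = 64.7
Bonus: 64.7 + 0 = 64.7
64.7 ≥ 60 → Satisfactory

Satisfactory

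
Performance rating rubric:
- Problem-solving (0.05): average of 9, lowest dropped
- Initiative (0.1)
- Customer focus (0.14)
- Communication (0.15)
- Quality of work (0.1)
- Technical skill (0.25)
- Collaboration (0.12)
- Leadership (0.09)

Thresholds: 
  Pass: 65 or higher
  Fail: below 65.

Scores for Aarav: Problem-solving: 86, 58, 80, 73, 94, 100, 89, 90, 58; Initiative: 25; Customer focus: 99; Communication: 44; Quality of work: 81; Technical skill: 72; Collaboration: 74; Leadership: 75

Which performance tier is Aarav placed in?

Pass

Problem-solving: drop 58 → average of remaining 8 = 670/8 = 83.75
Weighted total:
  Problem-solving 83.75 × 0.05 = 4.1875
  Initiative 25 × 0.1 = 2.5
  Customer focus 99 × 0.14 = 13.86
  Communication 44 × 0.15 = 6.6
  Quality of work 81 × 0.1 = 8.1
  Technical skill 72 × 0.25 = 18
  Collaboration 74 × 0.12 = 8.88
  Leadership 75 × 0.09 = 6.75
Sum = 68.8775
68.8775 ≥ 65 → Pass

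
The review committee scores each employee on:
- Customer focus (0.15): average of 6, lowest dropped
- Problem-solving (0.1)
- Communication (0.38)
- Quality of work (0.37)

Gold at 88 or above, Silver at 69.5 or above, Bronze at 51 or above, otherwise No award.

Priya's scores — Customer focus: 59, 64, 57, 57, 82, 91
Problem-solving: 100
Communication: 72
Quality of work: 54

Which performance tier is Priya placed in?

Bronze

Customer focus: drop 57 → average of remaining 5 = 353/5 = 70.6
Weighted total:
  Customer focus 70.6 × 0.15 = 10.59
  Problem-solving 100 × 0.1 = 10
  Communication 72 × 0.38 = 27.36
  Quality of work 54 × 0.37 = 19.98
Sum = 67.93
67.93 is ≥ 51 and < 69.5 → Bronze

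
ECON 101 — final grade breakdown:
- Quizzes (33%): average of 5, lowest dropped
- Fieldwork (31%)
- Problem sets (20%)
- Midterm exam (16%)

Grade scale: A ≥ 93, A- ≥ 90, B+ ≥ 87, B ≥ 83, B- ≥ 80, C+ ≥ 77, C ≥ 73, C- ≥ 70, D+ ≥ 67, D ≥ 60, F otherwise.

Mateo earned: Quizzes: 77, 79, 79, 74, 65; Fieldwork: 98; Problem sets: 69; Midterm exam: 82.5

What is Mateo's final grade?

Quizzes: drop 65 → average of remaining 4 = 309/4 = 77.25
Weighted total:
  Quizzes 77.25 × 0.33 = 25.4925
  Fieldwork 98 × 0.31 = 30.38
  Problem sets 69 × 0.2 = 13.8
  Midterm exam 82.5 × 0.16 = 13.2
Sum = 82.8725
82.8725 is ≥ 80 and < 83 → B-

B-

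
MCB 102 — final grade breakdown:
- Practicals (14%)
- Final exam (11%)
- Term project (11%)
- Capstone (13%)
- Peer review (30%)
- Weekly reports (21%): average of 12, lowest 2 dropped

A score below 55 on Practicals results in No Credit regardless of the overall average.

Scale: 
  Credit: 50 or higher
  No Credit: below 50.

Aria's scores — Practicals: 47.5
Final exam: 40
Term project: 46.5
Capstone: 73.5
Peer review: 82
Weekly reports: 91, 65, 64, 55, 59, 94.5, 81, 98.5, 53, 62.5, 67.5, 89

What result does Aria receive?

Weekly reports: drop 53, 55 → average of remaining 10 = 772/10 = 77.2
Practicals score 47.5 < 55: minimum not met.
Weighted total:
  Practicals 47.5 × 0.14 = 6.65
  Final exam 40 × 0.11 = 4.4
  Term project 46.5 × 0.11 = 5.115
  Capstone 73.5 × 0.13 = 9.555
  Peer review 82 × 0.3 = 24.6
  Weekly reports 77.2 × 0.21 = 16.212
Sum = 66.532
Because the Practicals minimum was not met, the result is No Credit.

No Credit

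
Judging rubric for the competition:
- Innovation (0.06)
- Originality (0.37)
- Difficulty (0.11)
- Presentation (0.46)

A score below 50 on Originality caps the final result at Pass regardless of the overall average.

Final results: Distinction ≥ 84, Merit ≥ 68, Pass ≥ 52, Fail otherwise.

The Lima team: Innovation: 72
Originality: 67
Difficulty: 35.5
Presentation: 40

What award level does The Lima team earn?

Originality score 67 ≥ 50: minimum met.
Weighted total:
  Innovation 72 × 0.06 = 4.32
  Originality 67 × 0.37 = 24.79
  Difficulty 35.5 × 0.11 = 3.905
  Presentation 40 × 0.46 = 18.4
Sum = 51.415
51.415 < 52 → Fail

Fail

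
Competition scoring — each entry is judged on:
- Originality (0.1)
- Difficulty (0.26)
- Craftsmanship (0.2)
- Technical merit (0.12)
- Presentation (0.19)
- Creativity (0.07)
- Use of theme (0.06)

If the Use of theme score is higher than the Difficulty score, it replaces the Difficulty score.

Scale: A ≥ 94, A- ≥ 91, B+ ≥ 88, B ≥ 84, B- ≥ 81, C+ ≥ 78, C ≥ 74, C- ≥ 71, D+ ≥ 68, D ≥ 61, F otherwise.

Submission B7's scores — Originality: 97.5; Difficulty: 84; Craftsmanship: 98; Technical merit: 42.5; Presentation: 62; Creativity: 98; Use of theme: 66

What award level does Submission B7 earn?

Use of theme (66) ≤ Difficulty (84), so Difficulty stays at 84.
Weighted total:
  Originality 97.5 × 0.1 = 9.75
  Difficulty 84 × 0.26 = 21.84
  Craftsmanship 98 × 0.2 = 19.6
  Technical merit 42.5 × 0.12 = 5.1
  Presentation 62 × 0.19 = 11.78
  Creativity 98 × 0.07 = 6.86
  Use of theme 66 × 0.06 = 3.96
Sum = 78.89
78.89 is ≥ 78 and < 81 → C+

C+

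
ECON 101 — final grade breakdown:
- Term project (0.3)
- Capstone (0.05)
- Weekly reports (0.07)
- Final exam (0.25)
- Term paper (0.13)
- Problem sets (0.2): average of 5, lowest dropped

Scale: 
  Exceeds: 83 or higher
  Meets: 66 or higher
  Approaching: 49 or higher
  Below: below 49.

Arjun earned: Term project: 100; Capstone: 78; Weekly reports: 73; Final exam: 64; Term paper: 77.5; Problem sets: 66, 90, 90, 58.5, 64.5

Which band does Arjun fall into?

Problem sets: drop 58.5 → average of remaining 4 = 310.5/4 = 77.625
Weighted total:
  Term project 100 × 0.3 = 30
  Capstone 78 × 0.05 = 3.9
  Weekly reports 73 × 0.07 = 5.11
  Final exam 64 × 0.25 = 16
  Term paper 77.5 × 0.13 = 10.075
  Problem sets 77.625 × 0.2 = 15.525
Sum = 80.61
80.61 is ≥ 66 and < 83 → Meets

Meets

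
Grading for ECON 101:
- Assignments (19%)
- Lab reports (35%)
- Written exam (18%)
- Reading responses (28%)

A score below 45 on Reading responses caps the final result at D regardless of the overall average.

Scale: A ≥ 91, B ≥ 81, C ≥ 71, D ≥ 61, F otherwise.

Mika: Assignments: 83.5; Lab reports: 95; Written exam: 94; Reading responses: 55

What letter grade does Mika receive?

Reading responses score 55 ≥ 45: minimum met.
Weighted total:
  Assignments 83.5 × 0.19 = 15.865
  Lab reports 95 × 0.35 = 33.25
  Written exam 94 × 0.18 = 16.92
  Reading responses 55 × 0.28 = 15.4
Sum = 81.435
81.435 is ≥ 81 and < 91 → B

B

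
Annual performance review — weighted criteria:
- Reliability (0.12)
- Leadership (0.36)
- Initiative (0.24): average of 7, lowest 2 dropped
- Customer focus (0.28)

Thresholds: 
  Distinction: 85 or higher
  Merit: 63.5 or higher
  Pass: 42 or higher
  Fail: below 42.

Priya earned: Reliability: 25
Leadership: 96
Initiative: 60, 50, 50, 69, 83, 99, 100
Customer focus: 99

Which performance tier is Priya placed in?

Distinction

Initiative: drop 50, 50 → average of remaining 5 = 411/5 = 82.2
Weighted total:
  Reliability 25 × 0.12 = 3
  Leadership 96 × 0.36 = 34.56
  Initiative 82.2 × 0.24 = 19.728
  Customer focus 99 × 0.28 = 27.72
Sum = 85.008
85.008 ≥ 85 → Distinction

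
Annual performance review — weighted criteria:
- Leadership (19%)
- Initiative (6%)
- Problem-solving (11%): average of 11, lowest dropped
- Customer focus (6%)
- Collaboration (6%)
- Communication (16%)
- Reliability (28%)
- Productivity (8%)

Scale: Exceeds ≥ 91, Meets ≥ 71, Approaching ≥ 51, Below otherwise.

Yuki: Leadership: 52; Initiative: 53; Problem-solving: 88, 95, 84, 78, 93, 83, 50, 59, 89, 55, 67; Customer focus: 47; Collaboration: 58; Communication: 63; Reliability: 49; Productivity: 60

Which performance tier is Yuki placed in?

Approaching

Problem-solving: drop 50 → average of remaining 10 = 791/10 = 79.1
Weighted total:
  Leadership 52 × 0.19 = 9.88
  Initiative 53 × 0.06 = 3.18
  Problem-solving 79.1 × 0.11 = 8.701
  Customer focus 47 × 0.06 = 2.82
  Collaboration 58 × 0.06 = 3.48
  Communication 63 × 0.16 = 10.08
  Reliability 49 × 0.28 = 13.72
  Productivity 60 × 0.08 = 4.8
Sum = 56.661
56.661 is ≥ 51 and < 71 → Approaching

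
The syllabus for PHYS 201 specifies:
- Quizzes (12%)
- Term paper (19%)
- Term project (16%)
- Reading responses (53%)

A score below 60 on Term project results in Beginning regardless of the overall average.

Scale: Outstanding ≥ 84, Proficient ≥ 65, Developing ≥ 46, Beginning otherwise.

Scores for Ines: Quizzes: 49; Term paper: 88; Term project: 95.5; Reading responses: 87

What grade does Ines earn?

Term project score 95.5 ≥ 60: minimum met.
Weighted total:
  Quizzes 49 × 0.12 = 5.88
  Term paper 88 × 0.19 = 16.72
  Term project 95.5 × 0.16 = 15.28
  Reading responses 87 × 0.53 = 46.11
Sum = 83.99
83.99 is ≥ 65 and < 84 → Proficient

Proficient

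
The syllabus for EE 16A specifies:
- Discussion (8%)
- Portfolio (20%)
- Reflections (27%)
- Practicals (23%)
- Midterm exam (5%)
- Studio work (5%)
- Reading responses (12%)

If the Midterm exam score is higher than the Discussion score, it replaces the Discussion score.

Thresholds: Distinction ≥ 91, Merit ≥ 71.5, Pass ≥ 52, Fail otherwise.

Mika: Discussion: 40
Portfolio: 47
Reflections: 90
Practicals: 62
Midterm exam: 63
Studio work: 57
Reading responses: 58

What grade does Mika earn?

Pass

Midterm exam (63) > Discussion (40), so Discussion counts as 63.
Weighted total:
  Discussion 63 × 0.08 = 5.04
  Portfolio 47 × 0.2 = 9.4
  Reflections 90 × 0.27 = 24.3
  Practicals 62 × 0.23 = 14.26
  Midterm exam 63 × 0.05 = 3.15
  Studio work 57 × 0.05 = 2.85
  Reading responses 58 × 0.12 = 6.96
Sum = 65.96
65.96 is ≥ 52 and < 71.5 → Pass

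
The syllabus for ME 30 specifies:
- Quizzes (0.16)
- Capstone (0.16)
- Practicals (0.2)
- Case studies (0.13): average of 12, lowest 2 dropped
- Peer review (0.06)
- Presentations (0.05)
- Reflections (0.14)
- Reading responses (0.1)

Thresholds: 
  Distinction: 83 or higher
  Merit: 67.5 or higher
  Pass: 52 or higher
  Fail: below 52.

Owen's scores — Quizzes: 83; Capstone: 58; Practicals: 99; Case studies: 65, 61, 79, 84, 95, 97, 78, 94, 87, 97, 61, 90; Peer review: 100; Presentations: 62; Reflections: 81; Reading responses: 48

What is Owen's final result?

Case studies: drop 61, 61 → average of remaining 10 = 866/10 = 86.6
Weighted total:
  Quizzes 83 × 0.16 = 13.28
  Capstone 58 × 0.16 = 9.28
  Practicals 99 × 0.2 = 19.8
  Case studies 86.6 × 0.13 = 11.258
  Peer review 100 × 0.06 = 6
  Presentations 62 × 0.05 = 3.1
  Reflections 81 × 0.14 = 11.34
  Reading responses 48 × 0.1 = 4.8
Sum = 78.858
78.858 is ≥ 67.5 and < 83 → Merit

Merit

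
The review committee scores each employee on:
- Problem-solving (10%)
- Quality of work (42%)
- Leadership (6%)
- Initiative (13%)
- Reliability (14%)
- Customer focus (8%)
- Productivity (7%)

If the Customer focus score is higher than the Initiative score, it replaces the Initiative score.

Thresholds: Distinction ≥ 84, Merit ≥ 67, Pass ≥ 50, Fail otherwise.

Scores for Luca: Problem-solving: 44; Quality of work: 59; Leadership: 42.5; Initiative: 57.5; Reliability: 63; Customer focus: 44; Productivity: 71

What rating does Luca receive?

Customer focus (44) ≤ Initiative (57.5), so Initiative stays at 57.5.
Weighted total:
  Problem-solving 44 × 0.1 = 4.4
  Quality of work 59 × 0.42 = 24.78
  Leadership 42.5 × 0.06 = 2.55
  Initiative 57.5 × 0.13 = 7.475
  Reliability 63 × 0.14 = 8.82
  Customer focus 44 × 0.08 = 3.52
  Productivity 71 × 0.07 = 4.97
Sum = 56.515
56.515 is ≥ 50 and < 67 → Pass

Pass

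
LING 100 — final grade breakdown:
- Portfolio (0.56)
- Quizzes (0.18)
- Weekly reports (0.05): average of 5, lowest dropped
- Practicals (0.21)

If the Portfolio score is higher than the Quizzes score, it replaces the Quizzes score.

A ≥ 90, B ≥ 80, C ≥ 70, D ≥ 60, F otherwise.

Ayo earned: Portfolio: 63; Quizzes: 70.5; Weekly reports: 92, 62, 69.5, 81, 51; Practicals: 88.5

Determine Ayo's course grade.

C

Weekly reports: drop 51 → average of remaining 4 = 304.5/4 = 76.125
Portfolio (63) ≤ Quizzes (70.5), so Quizzes stays at 70.5.
Weighted total:
  Portfolio 63 × 0.56 = 35.28
  Quizzes 70.5 × 0.18 = 12.69
  Weekly reports 76.125 × 0.05 = 3.80625
  Practicals 88.5 × 0.21 = 18.585
Sum = 70.36125
70.36125 is ≥ 70 and < 80 → C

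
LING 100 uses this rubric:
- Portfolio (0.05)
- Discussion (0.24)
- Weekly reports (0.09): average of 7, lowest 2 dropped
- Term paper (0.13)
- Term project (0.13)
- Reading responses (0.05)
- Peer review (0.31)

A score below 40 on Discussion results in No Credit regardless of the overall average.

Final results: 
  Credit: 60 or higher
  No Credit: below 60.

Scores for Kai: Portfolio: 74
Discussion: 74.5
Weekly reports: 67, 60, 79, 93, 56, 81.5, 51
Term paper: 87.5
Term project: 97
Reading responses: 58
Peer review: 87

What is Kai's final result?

Credit

Weekly reports: drop 51, 56 → average of remaining 5 = 380.5/5 = 76.1
Discussion score 74.5 ≥ 40: minimum met.
Weighted total:
  Portfolio 74 × 0.05 = 3.7
  Discussion 74.5 × 0.24 = 17.88
  Weekly reports 76.1 × 0.09 = 6.849
  Term paper 87.5 × 0.13 = 11.375
  Term project 97 × 0.13 = 12.61
  Reading responses 58 × 0.05 = 2.9
  Peer review 87 × 0.31 = 26.97
Sum = 82.284
82.284 ≥ 60 → Credit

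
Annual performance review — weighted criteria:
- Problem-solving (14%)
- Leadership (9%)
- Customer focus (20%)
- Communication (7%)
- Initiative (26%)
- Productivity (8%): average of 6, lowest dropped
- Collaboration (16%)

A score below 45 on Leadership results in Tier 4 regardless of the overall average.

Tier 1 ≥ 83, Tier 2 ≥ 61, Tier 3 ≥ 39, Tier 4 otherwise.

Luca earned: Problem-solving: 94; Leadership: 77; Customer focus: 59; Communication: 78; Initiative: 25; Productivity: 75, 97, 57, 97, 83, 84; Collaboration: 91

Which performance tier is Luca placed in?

Tier 2

Productivity: drop 57 → average of remaining 5 = 436/5 = 87.2
Leadership score 77 ≥ 45: minimum met.
Weighted total:
  Problem-solving 94 × 0.14 = 13.16
  Leadership 77 × 0.09 = 6.93
  Customer focus 59 × 0.2 = 11.8
  Communication 78 × 0.07 = 5.46
  Initiative 25 × 0.26 = 6.5
  Productivity 87.2 × 0.08 = 6.976
  Collaboration 91 × 0.16 = 14.56
Sum = 65.386
65.386 is ≥ 61 and < 83 → Tier 2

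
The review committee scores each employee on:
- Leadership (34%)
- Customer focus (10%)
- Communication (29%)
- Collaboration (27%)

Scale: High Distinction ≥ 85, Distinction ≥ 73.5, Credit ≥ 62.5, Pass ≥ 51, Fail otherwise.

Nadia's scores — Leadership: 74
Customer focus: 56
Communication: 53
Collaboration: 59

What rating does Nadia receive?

Weighted total:
  Leadership 74 × 0.34 = 25.16
  Customer focus 56 × 0.1 = 5.6
  Communication 53 × 0.29 = 15.37
  Collaboration 59 × 0.27 = 15.93
Sum = 62.06
62.06 is ≥ 51 and < 62.5 → Pass

Pass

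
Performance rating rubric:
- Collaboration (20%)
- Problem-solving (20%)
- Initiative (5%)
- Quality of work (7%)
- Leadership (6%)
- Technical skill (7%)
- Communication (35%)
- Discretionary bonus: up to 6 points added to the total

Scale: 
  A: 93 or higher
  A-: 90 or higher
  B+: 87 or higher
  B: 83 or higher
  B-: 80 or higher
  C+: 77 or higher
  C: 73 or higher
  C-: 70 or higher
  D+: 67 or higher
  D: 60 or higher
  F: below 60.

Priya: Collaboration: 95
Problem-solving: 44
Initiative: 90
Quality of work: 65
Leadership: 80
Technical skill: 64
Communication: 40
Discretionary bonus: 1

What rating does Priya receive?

D

Weighted total:
  Collaboration 95 × 0.2 = 19
  Problem-solving 44 × 0.2 = 8.8
  Initiative 90 × 0.05 = 4.5
  Quality of work 65 × 0.07 = 4.55
  Leadership 80 × 0.06 = 4.8
  Technical skill 64 × 0.07 = 4.48
  Communication 40 × 0.35 = 14
Sum = 60.13
Discretionary bonus: 60.13 + 1 = 61.13
61.13 is ≥ 60 and < 67 → D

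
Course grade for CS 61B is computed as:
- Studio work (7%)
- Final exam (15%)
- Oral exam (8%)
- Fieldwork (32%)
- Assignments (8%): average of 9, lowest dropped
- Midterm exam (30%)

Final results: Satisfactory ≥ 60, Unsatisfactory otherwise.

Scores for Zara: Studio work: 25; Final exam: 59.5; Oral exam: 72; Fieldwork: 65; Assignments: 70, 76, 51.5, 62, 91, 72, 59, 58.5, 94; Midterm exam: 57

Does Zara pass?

Satisfactory

Assignments: drop 51.5 → average of remaining 8 = 582.5/8 = 72.8125
Weighted total:
  Studio work 25 × 0.07 = 1.75
  Final exam 59.5 × 0.15 = 8.925
  Oral exam 72 × 0.08 = 5.76
  Fieldwork 65 × 0.32 = 20.8
  Assignments 72.8125 × 0.08 = 5.825
  Midterm exam 57 × 0.3 = 17.1
Sum = 60.16
60.16 ≥ 60 → Satisfactory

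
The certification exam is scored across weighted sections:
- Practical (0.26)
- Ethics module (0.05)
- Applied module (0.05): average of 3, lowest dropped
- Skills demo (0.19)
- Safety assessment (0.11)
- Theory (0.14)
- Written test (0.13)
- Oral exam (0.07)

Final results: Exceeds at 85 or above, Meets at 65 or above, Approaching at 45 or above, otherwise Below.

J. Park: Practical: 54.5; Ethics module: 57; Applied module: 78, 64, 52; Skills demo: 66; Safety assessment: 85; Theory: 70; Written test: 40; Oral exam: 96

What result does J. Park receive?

Approaching

Applied module: drop 52 → average of remaining 2 = 142/2 = 71
Weighted total:
  Practical 54.5 × 0.26 = 14.17
  Ethics module 57 × 0.05 = 2.85
  Applied module 71 × 0.05 = 3.55
  Skills demo 66 × 0.19 = 12.54
  Safety assessment 85 × 0.11 = 9.35
  Theory 70 × 0.14 = 9.8
  Written test 40 × 0.13 = 5.2
  Oral exam 96 × 0.07 = 6.72
Sum = 64.18
64.18 is ≥ 45 and < 65 → Approaching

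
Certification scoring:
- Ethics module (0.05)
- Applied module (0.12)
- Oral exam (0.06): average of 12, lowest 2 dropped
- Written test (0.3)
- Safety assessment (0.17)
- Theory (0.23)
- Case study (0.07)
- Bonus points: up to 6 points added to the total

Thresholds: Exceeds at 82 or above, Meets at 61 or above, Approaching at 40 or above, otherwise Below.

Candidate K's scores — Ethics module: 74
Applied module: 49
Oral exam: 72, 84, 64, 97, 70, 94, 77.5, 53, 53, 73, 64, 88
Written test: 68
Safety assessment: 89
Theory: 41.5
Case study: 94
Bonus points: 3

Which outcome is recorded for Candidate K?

Meets

Oral exam: drop 53, 53 → average of remaining 10 = 783.5/10 = 78.35
Weighted total:
  Ethics module 74 × 0.05 = 3.7
  Applied module 49 × 0.12 = 5.88
  Oral exam 78.35 × 0.06 = 4.701
  Written test 68 × 0.3 = 20.4
  Safety assessment 89 × 0.17 = 15.13
  Theory 41.5 × 0.23 = 9.545
  Case study 94 × 0.07 = 6.58
Sum = 65.936
Bonus points: 65.936 + 3 = 68.936
68.936 is ≥ 61 and < 82 → Meets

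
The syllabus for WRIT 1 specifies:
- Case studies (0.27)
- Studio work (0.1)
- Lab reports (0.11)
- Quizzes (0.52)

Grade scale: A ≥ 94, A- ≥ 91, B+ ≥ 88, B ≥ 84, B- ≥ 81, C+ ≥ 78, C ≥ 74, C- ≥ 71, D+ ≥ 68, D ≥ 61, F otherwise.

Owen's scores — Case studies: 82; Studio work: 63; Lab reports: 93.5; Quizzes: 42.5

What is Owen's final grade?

F

Weighted total:
  Case studies 82 × 0.27 = 22.14
  Studio work 63 × 0.1 = 6.3
  Lab reports 93.5 × 0.11 = 10.285
  Quizzes 42.5 × 0.52 = 22.1
Sum = 60.825
60.825 < 61 → F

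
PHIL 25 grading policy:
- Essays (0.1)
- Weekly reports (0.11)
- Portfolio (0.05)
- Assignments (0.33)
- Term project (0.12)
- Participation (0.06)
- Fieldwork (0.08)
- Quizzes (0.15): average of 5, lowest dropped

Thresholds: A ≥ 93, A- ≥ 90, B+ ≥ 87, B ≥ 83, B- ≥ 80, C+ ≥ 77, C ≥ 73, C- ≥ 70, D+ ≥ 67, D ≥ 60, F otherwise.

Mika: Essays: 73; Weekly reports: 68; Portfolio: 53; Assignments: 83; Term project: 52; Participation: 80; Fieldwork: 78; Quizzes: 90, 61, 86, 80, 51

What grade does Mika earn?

C

Quizzes: drop 51 → average of remaining 4 = 317/4 = 79.25
Weighted total:
  Essays 73 × 0.1 = 7.3
  Weekly reports 68 × 0.11 = 7.48
  Portfolio 53 × 0.05 = 2.65
  Assignments 83 × 0.33 = 27.39
  Term project 52 × 0.12 = 6.24
  Participation 80 × 0.06 = 4.8
  Fieldwork 78 × 0.08 = 6.24
  Quizzes 79.25 × 0.15 = 11.8875
Sum = 73.9875
73.9875 is ≥ 73 and < 77 → C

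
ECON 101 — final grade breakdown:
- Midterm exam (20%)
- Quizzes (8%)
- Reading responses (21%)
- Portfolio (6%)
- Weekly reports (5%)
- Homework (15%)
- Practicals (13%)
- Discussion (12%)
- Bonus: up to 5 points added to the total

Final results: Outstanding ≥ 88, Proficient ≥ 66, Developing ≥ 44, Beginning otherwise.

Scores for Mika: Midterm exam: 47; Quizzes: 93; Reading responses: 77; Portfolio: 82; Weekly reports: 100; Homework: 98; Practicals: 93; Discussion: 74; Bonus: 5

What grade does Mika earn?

Proficient

Weighted total:
  Midterm exam 47 × 0.2 = 9.4
  Quizzes 93 × 0.08 = 7.44
  Reading responses 77 × 0.21 = 16.17
  Portfolio 82 × 0.06 = 4.92
  Weekly reports 100 × 0.05 = 5
  Homework 98 × 0.15 = 14.7
  Practicals 93 × 0.13 = 12.09
  Discussion 74 × 0.12 = 8.88
Sum = 78.6
Bonus: 78.6 + 5 = 83.6
83.6 is ≥ 66 and < 88 → Proficient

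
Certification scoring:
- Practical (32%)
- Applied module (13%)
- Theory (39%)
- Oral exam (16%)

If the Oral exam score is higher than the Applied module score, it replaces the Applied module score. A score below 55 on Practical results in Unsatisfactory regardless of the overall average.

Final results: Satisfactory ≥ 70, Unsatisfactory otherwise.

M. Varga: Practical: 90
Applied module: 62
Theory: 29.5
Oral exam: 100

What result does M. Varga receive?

Unsatisfactory

Oral exam (100) > Applied module (62), so Applied module counts as 100.
Practical score 90 ≥ 55: minimum met.
Weighted total:
  Practical 90 × 0.32 = 28.8
  Applied module 100 × 0.13 = 13
  Theory 29.5 × 0.39 = 11.505
  Oral exam 100 × 0.16 = 16
Sum = 69.305
69.305 < 70 → Unsatisfactory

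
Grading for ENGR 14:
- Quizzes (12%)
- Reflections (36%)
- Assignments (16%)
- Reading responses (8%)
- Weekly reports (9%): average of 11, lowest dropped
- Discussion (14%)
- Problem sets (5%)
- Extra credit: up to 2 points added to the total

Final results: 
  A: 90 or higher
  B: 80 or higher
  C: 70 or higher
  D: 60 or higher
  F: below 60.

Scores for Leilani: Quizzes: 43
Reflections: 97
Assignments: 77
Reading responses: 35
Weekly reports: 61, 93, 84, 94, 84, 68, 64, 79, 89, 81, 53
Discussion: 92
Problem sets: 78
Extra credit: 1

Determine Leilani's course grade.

B

Weekly reports: drop 53 → average of remaining 10 = 797/10 = 79.7
Weighted total:
  Quizzes 43 × 0.12 = 5.16
  Reflections 97 × 0.36 = 34.92
  Assignments 77 × 0.16 = 12.32
  Reading responses 35 × 0.08 = 2.8
  Weekly reports 79.7 × 0.09 = 7.173
  Discussion 92 × 0.14 = 12.88
  Problem sets 78 × 0.05 = 3.9
Sum = 79.153
Extra credit: 79.153 + 1 = 80.153
80.153 is ≥ 80 and < 90 → B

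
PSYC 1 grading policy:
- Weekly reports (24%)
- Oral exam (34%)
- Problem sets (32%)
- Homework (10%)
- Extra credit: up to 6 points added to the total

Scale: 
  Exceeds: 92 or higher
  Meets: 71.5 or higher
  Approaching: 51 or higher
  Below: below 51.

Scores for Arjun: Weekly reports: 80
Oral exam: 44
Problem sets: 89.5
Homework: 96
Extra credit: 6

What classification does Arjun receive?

Meets

Weighted total:
  Weekly reports 80 × 0.24 = 19.2
  Oral exam 44 × 0.34 = 14.96
  Problem sets 89.5 × 0.32 = 28.64
  Homework 96 × 0.1 = 9.6
Sum = 72.4
Extra credit: 72.4 + 6 = 78.4
78.4 is ≥ 71.5 and < 92 → Meets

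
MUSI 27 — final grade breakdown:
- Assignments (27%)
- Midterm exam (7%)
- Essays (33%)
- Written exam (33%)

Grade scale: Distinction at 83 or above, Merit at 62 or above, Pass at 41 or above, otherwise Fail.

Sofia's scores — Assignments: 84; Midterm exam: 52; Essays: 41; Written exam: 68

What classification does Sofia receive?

Weighted total:
  Assignments 84 × 0.27 = 22.68
  Midterm exam 52 × 0.07 = 3.64
  Essays 41 × 0.33 = 13.53
  Written exam 68 × 0.33 = 22.44
Sum = 62.29
62.29 is ≥ 62 and < 83 → Merit

Merit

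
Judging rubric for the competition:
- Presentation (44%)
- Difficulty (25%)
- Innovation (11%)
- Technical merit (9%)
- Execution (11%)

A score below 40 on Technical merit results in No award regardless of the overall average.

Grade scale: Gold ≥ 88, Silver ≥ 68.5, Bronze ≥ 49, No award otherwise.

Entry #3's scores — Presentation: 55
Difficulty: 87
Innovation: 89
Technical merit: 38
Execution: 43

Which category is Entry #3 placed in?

Technical merit score 38 < 40: minimum not met.
Weighted total:
  Presentation 55 × 0.44 = 24.2
  Difficulty 87 × 0.25 = 21.75
  Innovation 89 × 0.11 = 9.79
  Technical merit 38 × 0.09 = 3.42
  Execution 43 × 0.11 = 4.73
Sum = 63.89
Because the Technical merit minimum was not met, the result is No award.

No award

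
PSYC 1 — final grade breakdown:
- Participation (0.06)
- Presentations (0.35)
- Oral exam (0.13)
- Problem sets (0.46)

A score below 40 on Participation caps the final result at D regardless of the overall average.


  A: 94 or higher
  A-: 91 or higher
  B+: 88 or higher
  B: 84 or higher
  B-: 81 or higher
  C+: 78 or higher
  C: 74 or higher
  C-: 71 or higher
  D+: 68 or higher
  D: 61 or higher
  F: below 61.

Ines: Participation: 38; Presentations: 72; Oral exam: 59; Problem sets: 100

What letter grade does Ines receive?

Participation score 38 < 40: minimum not met.
Weighted total:
  Participation 38 × 0.06 = 2.28
  Presentations 72 × 0.35 = 25.2
  Oral exam 59 × 0.13 = 7.67
  Problem sets 100 × 0.46 = 46
Sum = 81.15
81.15 would be B-; cap at D applies → D.

D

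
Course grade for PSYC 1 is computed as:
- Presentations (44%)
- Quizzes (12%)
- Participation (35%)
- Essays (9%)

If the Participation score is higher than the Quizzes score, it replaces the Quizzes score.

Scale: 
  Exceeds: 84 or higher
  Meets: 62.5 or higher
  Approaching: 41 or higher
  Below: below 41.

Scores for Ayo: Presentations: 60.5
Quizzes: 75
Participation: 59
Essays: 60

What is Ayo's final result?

Participation (59) ≤ Quizzes (75), so Quizzes stays at 75.
Weighted total:
  Presentations 60.5 × 0.44 = 26.62
  Quizzes 75 × 0.12 = 9
  Participation 59 × 0.35 = 20.65
  Essays 60 × 0.09 = 5.4
Sum = 61.67
61.67 is ≥ 41 and < 62.5 → Approaching

Approaching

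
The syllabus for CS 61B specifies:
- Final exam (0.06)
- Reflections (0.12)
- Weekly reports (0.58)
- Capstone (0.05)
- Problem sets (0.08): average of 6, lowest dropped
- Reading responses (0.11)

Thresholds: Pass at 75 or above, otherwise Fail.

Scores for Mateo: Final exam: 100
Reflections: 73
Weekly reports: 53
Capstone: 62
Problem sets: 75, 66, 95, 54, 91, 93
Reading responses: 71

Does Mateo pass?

Problem sets: drop 54 → average of remaining 5 = 420/5 = 84
Weighted total:
  Final exam 100 × 0.06 = 6
  Reflections 73 × 0.12 = 8.76
  Weekly reports 53 × 0.58 = 30.74
  Capstone 62 × 0.05 = 3.1
  Problem sets 84 × 0.08 = 6.72
  Reading responses 71 × 0.11 = 7.81
Sum = 63.13
63.13 < 75 → Fail

Fail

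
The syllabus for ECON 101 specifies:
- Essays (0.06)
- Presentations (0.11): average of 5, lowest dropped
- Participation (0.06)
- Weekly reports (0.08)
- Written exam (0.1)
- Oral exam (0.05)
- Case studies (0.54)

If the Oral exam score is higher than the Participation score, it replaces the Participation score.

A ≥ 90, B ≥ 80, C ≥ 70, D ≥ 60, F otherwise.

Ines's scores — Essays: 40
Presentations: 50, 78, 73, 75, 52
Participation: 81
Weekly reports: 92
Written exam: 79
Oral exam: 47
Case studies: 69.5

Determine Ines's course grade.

Presentations: drop 50 → average of remaining 4 = 278/4 = 69.5
Oral exam (47) ≤ Participation (81), so Participation stays at 81.
Weighted total:
  Essays 40 × 0.06 = 2.4
  Presentations 69.5 × 0.11 = 7.645
  Participation 81 × 0.06 = 4.86
  Weekly reports 92 × 0.08 = 7.36
  Written exam 79 × 0.1 = 7.9
  Oral exam 47 × 0.05 = 2.35
  Case studies 69.5 × 0.54 = 37.53
Sum = 70.045
70.045 is ≥ 70 and < 80 → C

C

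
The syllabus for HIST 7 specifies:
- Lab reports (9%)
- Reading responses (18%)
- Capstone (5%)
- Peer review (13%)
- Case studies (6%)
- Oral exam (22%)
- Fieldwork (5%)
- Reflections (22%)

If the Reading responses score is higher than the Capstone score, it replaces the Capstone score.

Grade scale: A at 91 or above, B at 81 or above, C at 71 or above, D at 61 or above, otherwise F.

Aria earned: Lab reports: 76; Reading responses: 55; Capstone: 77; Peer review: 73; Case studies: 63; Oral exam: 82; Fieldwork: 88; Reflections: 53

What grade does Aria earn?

D

Reading responses (55) ≤ Capstone (77), so Capstone stays at 77.
Weighted total:
  Lab reports 76 × 0.09 = 6.84
  Reading responses 55 × 0.18 = 9.9
  Capstone 77 × 0.05 = 3.85
  Peer review 73 × 0.13 = 9.49
  Case studies 63 × 0.06 = 3.78
  Oral exam 82 × 0.22 = 18.04
  Fieldwork 88 × 0.05 = 4.4
  Reflections 53 × 0.22 = 11.66
Sum = 67.96
67.96 is ≥ 61 and < 71 → D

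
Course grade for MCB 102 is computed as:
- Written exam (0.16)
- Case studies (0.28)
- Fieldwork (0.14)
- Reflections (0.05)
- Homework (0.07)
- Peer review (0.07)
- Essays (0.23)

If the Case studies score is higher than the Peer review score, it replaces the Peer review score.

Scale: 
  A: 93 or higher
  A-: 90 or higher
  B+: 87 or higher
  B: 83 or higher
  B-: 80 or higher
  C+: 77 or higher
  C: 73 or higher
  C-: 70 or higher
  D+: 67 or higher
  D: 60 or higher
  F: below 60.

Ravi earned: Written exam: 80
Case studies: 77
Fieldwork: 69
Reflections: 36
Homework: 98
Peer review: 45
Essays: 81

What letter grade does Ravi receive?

C

Case studies (77) > Peer review (45), so Peer review counts as 77.
Weighted total:
  Written exam 80 × 0.16 = 12.8
  Case studies 77 × 0.28 = 21.56
  Fieldwork 69 × 0.14 = 9.66
  Reflections 36 × 0.05 = 1.8
  Homework 98 × 0.07 = 6.86
  Peer review 77 × 0.07 = 5.39
  Essays 81 × 0.23 = 18.63
Sum = 76.7
76.7 is ≥ 73 and < 77 → C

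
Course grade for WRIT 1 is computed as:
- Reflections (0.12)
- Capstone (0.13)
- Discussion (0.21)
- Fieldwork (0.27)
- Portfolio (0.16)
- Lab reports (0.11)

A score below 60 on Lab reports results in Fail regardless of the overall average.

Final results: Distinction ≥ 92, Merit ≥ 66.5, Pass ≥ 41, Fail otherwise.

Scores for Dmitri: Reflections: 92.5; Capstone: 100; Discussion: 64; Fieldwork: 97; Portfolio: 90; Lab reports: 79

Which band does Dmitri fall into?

Merit

Lab reports score 79 ≥ 60: minimum met.
Weighted total:
  Reflections 92.5 × 0.12 = 11.1
  Capstone 100 × 0.13 = 13
  Discussion 64 × 0.21 = 13.44
  Fieldwork 97 × 0.27 = 26.19
  Portfolio 90 × 0.16 = 14.4
  Lab reports 79 × 0.11 = 8.69
Sum = 86.82
86.82 is ≥ 66.5 and < 92 → Merit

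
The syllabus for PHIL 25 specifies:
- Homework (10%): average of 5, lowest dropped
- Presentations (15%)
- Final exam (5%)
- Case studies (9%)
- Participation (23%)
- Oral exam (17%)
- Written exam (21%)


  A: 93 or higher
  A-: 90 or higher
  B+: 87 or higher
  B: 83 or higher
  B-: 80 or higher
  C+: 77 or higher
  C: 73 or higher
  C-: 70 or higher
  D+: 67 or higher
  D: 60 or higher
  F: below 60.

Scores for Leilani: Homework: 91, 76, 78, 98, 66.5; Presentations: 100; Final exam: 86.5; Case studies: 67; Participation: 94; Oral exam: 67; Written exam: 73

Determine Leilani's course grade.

B-

Homework: drop 66.5 → average of remaining 4 = 343/4 = 85.75
Weighted total:
  Homework 85.75 × 0.1 = 8.575
  Presentations 100 × 0.15 = 15
  Final exam 86.5 × 0.05 = 4.325
  Case studies 67 × 0.09 = 6.03
  Participation 94 × 0.23 = 21.62
  Oral exam 67 × 0.17 = 11.39
  Written exam 73 × 0.21 = 15.33
Sum = 82.27
82.27 is ≥ 80 and < 83 → B-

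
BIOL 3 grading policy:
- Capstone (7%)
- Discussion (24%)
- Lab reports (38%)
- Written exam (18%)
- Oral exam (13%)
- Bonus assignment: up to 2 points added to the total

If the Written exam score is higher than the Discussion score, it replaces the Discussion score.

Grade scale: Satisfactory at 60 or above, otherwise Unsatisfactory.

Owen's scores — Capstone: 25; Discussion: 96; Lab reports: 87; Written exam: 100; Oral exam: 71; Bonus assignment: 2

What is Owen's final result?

Satisfactory

Written exam (100) > Discussion (96), so Discussion counts as 100.
Weighted total:
  Capstone 25 × 0.07 = 1.75
  Discussion 100 × 0.24 = 24
  Lab reports 87 × 0.38 = 33.06
  Written exam 100 × 0.18 = 18
  Oral exam 71 × 0.13 = 9.23
Sum = 86.04
Bonus assignment: 86.04 + 2 = 88.04
88.04 ≥ 60 → Satisfactory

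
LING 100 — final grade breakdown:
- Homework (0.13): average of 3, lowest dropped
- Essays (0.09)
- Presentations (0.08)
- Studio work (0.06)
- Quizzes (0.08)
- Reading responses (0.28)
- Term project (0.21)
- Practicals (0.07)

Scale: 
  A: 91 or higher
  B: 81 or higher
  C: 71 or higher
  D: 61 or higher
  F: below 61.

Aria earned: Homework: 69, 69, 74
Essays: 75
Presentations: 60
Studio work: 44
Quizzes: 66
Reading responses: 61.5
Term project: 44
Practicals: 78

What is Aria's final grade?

F

Homework: drop 69 → average of remaining 2 = 143/2 = 71.5
Weighted total:
  Homework 71.5 × 0.13 = 9.295
  Essays 75 × 0.09 = 6.75
  Presentations 60 × 0.08 = 4.8
  Studio work 44 × 0.06 = 2.64
  Quizzes 66 × 0.08 = 5.28
  Reading responses 61.5 × 0.28 = 17.22
  Term project 44 × 0.21 = 9.24
  Practicals 78 × 0.07 = 5.46
Sum = 60.685
60.685 < 61 → F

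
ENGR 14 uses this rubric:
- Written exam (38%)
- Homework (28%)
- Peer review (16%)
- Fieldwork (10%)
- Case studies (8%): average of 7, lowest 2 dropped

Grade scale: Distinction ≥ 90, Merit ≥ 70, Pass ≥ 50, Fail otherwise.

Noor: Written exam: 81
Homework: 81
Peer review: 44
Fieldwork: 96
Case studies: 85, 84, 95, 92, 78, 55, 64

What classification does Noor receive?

Merit

Case studies: drop 55, 64 → average of remaining 5 = 434/5 = 86.8
Weighted total:
  Written exam 81 × 0.38 = 30.78
  Homework 81 × 0.28 = 22.68
  Peer review 44 × 0.16 = 7.04
  Fieldwork 96 × 0.1 = 9.6
  Case studies 86.8 × 0.08 = 6.944
Sum = 77.044
77.044 is ≥ 70 and < 90 → Merit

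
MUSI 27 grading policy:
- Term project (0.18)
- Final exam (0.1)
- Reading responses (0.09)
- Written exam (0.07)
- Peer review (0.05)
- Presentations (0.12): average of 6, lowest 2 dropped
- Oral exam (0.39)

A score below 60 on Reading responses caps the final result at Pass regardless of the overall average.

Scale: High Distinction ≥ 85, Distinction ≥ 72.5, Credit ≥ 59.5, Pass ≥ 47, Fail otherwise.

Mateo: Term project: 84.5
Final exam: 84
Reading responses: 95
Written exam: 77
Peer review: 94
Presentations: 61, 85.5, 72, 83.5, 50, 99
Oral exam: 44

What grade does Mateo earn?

Presentations: drop 50, 61 → average of remaining 4 = 340/4 = 85
Reading responses score 95 ≥ 60: minimum met.
Weighted total:
  Term project 84.5 × 0.18 = 15.21
  Final exam 84 × 0.1 = 8.4
  Reading responses 95 × 0.09 = 8.55
  Written exam 77 × 0.07 = 5.39
  Peer review 94 × 0.05 = 4.7
  Presentations 85 × 0.12 = 10.2
  Oral exam 44 × 0.39 = 17.16
Sum = 69.61
69.61 is ≥ 59.5 and < 72.5 → Credit

Credit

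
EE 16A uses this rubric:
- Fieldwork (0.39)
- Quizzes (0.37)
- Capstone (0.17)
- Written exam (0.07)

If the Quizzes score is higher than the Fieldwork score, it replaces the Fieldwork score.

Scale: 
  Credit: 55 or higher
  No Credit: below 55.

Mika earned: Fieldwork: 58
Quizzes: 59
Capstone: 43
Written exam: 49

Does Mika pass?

Credit

Quizzes (59) > Fieldwork (58), so Fieldwork counts as 59.
Weighted total:
  Fieldwork 59 × 0.39 = 23.01
  Quizzes 59 × 0.37 = 21.83
  Capstone 43 × 0.17 = 7.31
  Written exam 49 × 0.07 = 3.43
Sum = 55.58
55.58 ≥ 55 → Credit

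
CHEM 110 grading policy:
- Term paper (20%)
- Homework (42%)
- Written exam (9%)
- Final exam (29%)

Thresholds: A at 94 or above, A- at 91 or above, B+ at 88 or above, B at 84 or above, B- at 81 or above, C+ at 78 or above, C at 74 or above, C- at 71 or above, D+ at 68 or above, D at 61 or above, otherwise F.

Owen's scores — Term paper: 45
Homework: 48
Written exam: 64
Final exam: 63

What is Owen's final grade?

Weighted total:
  Term paper 45 × 0.2 = 9
  Homework 48 × 0.42 = 20.16
  Written exam 64 × 0.09 = 5.76
  Final exam 63 × 0.29 = 18.27
Sum = 53.19
53.19 < 61 → F

F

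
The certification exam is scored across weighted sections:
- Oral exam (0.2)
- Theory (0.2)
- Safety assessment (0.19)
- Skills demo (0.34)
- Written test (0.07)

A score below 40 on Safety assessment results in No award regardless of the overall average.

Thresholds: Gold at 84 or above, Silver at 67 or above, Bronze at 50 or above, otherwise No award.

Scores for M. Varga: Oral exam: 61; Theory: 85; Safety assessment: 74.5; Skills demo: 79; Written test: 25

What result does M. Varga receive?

Silver

Safety assessment score 74.5 ≥ 40: minimum met.
Weighted total:
  Oral exam 61 × 0.2 = 12.2
  Theory 85 × 0.2 = 17
  Safety assessment 74.5 × 0.19 = 14.155
  Skills demo 79 × 0.34 = 26.86
  Written test 25 × 0.07 = 1.75
Sum = 71.965
71.965 is ≥ 67 and < 84 → Silver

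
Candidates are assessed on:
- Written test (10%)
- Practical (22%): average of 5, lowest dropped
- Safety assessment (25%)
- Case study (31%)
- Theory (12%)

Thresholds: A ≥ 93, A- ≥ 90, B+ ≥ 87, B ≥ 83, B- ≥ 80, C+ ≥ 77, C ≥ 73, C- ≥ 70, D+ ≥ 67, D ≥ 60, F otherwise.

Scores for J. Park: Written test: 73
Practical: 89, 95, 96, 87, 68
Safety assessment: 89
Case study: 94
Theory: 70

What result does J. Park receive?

B+

Practical: drop 68 → average of remaining 4 = 367/4 = 91.75
Weighted total:
  Written test 73 × 0.1 = 7.3
  Practical 91.75 × 0.22 = 20.185
  Safety assessment 89 × 0.25 = 22.25
  Case study 94 × 0.31 = 29.14
  Theory 70 × 0.12 = 8.4
Sum = 87.275
87.275 is ≥ 87 and < 90 → B+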